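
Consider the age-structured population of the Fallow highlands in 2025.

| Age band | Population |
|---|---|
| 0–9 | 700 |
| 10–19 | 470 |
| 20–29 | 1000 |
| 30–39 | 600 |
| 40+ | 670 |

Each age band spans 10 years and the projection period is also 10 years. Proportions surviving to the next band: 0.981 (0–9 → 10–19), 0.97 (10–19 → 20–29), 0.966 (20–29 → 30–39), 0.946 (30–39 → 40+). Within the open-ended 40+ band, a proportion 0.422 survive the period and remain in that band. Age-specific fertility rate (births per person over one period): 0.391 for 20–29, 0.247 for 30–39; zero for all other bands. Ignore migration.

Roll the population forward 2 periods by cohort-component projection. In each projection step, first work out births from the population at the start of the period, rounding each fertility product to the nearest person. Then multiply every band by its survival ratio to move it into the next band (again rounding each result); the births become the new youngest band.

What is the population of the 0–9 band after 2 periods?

Let band 1 be 0–9 through band 5 = 40+.
After projecting period 1:
Births: 1000 × 0.391 = 391  |  600 × 0.247 = 148 — total 539
Band 2: 700 × 0.981 = 687
Band 3: 470 × 0.97 = 456
Band 4: 1000 × 0.966 = 966
Band 5: 600 × 0.946 + 670 × 0.422 = 568 + 283 = 851
Population now: 0–9=539, 10–19=687, 20–29=456, 30–39=966, 40+=851
After projecting period 2:
Births: 456 × 0.391 = 178  |  966 × 0.247 = 239 — total 417
Band 2: 539 × 0.981 = 529
Band 3: 687 × 0.97 = 666
Band 4: 456 × 0.966 = 440
Band 5: 966 × 0.946 + 851 × 0.422 = 914 + 359 = 1273
Population now: 0–9=417, 10–19=529, 20–29=666, 30–39=440, 40+=1273

417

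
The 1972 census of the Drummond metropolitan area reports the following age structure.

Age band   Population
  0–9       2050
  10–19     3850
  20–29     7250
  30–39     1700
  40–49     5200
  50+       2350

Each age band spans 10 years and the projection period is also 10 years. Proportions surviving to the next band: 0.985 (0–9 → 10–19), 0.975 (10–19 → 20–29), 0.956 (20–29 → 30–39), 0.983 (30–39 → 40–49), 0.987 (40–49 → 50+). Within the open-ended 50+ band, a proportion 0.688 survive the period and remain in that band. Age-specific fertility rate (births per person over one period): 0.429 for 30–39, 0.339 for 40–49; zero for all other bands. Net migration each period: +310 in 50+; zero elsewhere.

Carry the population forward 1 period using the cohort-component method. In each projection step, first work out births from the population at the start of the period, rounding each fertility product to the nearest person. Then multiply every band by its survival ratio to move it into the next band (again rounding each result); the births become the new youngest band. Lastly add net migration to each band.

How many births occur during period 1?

2492

Call the bands 1 to 6, youngest first.
— Period 1 —
Births: 1700 * 0.429 = 729, 5200 * 0.339 = 1763 — total 2492
Band 2: 2050 * 0.985 = 2019
Band 3: 3850 * 0.975 = 3754
Band 4: 7250 * 0.956 = 6931
Band 5: 1700 * 0.983 = 1671
Band 6: 5200 * 0.987 + 2350 * 0.688 = 5132 + 1617 = 6749
Net migration: Band 6 + 310 → 7059
Population now: 0–9=2492, 10–19=2019, 20–29=3754, 30–39=6931, 40–49=1671, 50+=7059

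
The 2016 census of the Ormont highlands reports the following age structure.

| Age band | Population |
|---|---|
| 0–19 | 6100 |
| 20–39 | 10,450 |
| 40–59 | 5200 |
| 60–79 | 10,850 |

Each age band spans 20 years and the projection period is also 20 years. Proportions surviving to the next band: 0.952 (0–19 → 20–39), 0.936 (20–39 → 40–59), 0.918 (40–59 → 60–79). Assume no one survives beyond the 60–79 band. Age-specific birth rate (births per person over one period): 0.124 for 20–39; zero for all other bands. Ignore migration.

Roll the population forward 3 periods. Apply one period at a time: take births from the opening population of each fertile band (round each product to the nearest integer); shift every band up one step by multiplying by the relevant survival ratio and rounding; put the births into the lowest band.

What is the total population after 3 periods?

Let group 1 be 0–19 through group 4 = 60–79.
Period 1:
Births: 10450 × 0.124 = 1296
Group 2: 6100 × 0.952 = 5807
Group 3: 10450 × 0.936 = 9781
Group 4: 5200 × 0.918 = 4774
→ [1296, 5807, 9781, 4774]
Period 2:
Births: 5807 × 0.124 = 720
Group 2: 1296 × 0.952 = 1234
Group 3: 5807 × 0.936 = 5435
Group 4: 9781 × 0.918 = 8979
→ [720, 1234, 5435, 8979]
Period 3:
Births: 1234 × 0.124 = 153
Group 2: 720 × 0.952 = 685
Group 3: 1234 × 0.936 = 1155
Group 4: 5435 × 0.918 = 4989
→ [153, 685, 1155, 4989]
Total after period 3: 153 + 685 + 1155 + 4989 = 6982

6982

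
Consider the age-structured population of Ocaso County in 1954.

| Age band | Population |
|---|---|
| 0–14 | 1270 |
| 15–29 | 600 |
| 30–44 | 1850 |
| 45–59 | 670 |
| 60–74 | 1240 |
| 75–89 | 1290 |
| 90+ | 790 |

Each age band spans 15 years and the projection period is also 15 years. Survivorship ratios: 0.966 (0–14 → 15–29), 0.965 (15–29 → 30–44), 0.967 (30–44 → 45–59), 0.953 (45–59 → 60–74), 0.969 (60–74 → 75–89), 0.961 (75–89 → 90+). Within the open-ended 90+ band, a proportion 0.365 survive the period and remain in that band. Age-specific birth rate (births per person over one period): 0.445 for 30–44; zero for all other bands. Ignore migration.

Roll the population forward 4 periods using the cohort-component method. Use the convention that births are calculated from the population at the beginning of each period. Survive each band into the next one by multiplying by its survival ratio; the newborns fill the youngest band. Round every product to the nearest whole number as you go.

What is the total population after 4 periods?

5473

Period 1.
Births: 1850 * 0.445 = 823
15–29: 1270 * 0.966 = 1227
30–44: 600 * 0.965 = 579
45–59: 1850 * 0.967 = 1789
60–74: 670 * 0.953 = 639
75–89: 1240 * 0.969 = 1202
90+: 1290 * 0.961 + 790 * 0.365 = 1240 + 288 = 1528
→ [823, 1227, 579, 1789, 639, 1202, 1528]
Period 2.
Births: 579 * 0.445 = 258
15–29: 823 * 0.966 = 795
30–44: 1227 * 0.965 = 1184
45–59: 579 * 0.967 = 560
60–74: 1789 * 0.953 = 1705
75–89: 639 * 0.969 = 619
90+: 1202 * 0.961 + 1528 * 0.365 = 1155 + 558 = 1713
→ [258, 795, 1184, 560, 1705, 619, 1713]
Period 3.
Births: 1184 * 0.445 = 527
15–29: 258 * 0.966 = 249
30–44: 795 * 0.965 = 767
45–59: 1184 * 0.967 = 1145
60–74: 560 * 0.953 = 534
75–89: 1705 * 0.969 = 1652
90+: 619 * 0.961 + 1713 * 0.365 = 595 + 625 = 1220
→ [527, 249, 767, 1145, 534, 1652, 1220]
Period 4.
Births: 767 * 0.445 = 341
15–29: 527 * 0.966 = 509
30–44: 249 * 0.965 = 240
45–59: 767 * 0.967 = 742
60–74: 1145 * 0.953 = 1091
75–89: 534 * 0.969 = 517
90+: 1652 * 0.961 + 1220 * 0.365 = 1588 + 445 = 2033
→ [341, 509, 240, 742, 1091, 517, 2033]
Total after period 4: 341 + 509 + 240 + 742 + 1091 + 517 + 2033 = 5473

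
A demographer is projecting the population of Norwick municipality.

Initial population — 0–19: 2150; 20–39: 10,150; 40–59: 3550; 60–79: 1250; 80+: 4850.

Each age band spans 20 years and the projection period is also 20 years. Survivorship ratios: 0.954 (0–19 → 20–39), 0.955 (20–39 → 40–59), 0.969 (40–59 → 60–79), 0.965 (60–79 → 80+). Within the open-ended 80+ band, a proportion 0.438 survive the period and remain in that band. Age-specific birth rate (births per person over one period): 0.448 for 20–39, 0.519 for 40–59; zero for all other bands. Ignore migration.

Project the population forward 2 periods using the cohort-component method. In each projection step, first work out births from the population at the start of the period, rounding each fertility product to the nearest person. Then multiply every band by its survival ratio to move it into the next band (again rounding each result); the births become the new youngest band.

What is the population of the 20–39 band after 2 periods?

Period 1:
Births: 10150 * 0.448 = 4547, 3550 * 0.519 = 1842 ⇒ total 6389
20–39: 2150 * 0.954 = 2051
40–59: 10150 * 0.955 = 9693
60–79: 3550 * 0.969 = 3440
80+: 1250 * 0.965 + 4850 * 0.438 = 1206 + 2124 = 3330
Giving 6389 / 2051 / 9693 / 3440 / 3330.
Period 2:
Births: 2051 * 0.448 = 919, 9693 * 0.519 = 5031 ⇒ total 5950
20–39: 6389 * 0.954 = 6095
40–59: 2051 * 0.955 = 1959
60–79: 9693 * 0.969 = 9393
80+: 3440 * 0.965 + 3330 * 0.438 = 3320 + 1459 = 4779
Giving 5950 / 6095 / 1959 / 9393 / 4779.

6095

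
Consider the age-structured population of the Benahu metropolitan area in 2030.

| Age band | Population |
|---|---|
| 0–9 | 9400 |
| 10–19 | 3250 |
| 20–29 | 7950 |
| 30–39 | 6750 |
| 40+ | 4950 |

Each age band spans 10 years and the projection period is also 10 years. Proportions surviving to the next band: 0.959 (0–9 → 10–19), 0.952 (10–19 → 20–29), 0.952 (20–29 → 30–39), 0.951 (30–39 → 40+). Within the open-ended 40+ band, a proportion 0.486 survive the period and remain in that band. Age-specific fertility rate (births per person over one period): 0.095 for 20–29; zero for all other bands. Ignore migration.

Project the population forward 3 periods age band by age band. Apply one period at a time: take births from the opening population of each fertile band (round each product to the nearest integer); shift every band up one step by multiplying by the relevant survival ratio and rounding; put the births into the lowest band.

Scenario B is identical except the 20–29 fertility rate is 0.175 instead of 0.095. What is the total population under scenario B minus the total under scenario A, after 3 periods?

1505

— Period 1 —
Births: 7950 × 0.095 = 755
10–19: 9400 × 0.959 = 9015
20–29: 3250 × 0.952 = 3094
30–39: 7950 × 0.952 = 7568
40+: 6750 × 0.951 + 4950 × 0.486 = 6419 + 2406 = 8825
Giving 755 / 9015 / 3094 / 7568 / 8825.
— Period 2 —
Births: 3094 × 0.095 = 294
10–19: 755 × 0.959 = 724
20–29: 9015 × 0.952 = 8582
30–39: 3094 × 0.952 = 2945
40+: 7568 × 0.951 + 8825 × 0.486 = 7197 + 4289 = 11486
Giving 294 / 724 / 8582 / 2945 / 11486.
— Period 3 —
Births: 8582 × 0.095 = 815
10–19: 294 × 0.959 = 282
20–29: 724 × 0.952 = 689
30–39: 8582 × 0.952 = 8170
40+: 2945 × 0.951 + 11486 × 0.486 = 2801 + 5582 = 8383
Giving 815 / 282 / 689 / 8170 / 8383.
Scenario A total after 3 periods: 18339
Scenario B projection —
— Period 1 —
Births: 7950 × 0.175 = 1391
10–19: 9400 × 0.959 = 9015
20–29: 3250 × 0.952 = 3094
30–39: 7950 × 0.952 = 7568
40+: 6750 × 0.951 + 4950 × 0.486 = 6419 + 2406 = 8825
Giving 1391 / 9015 / 3094 / 7568 / 8825.
— Period 2 —
Births: 3094 × 0.175 = 541
10–19: 1391 × 0.959 = 1334
20–29: 9015 × 0.952 = 8582
30–39: 3094 × 0.952 = 2945
40+: 7568 × 0.951 + 8825 × 0.486 = 7197 + 4289 = 11486
Giving 541 / 1334 / 8582 / 2945 / 11486.
— Period 3 —
Births: 8582 × 0.175 = 1502
10–19: 541 × 0.959 = 519
20–29: 1334 × 0.952 = 1270
30–39: 8582 × 0.952 = 8170
40+: 2945 × 0.951 + 11486 × 0.486 = 2801 + 5582 = 8383
Giving 1502 / 519 / 1270 / 8170 / 8383.
Scenario B total after 3 periods: 19844
Difference B − A = 19844 − 18339 = 1505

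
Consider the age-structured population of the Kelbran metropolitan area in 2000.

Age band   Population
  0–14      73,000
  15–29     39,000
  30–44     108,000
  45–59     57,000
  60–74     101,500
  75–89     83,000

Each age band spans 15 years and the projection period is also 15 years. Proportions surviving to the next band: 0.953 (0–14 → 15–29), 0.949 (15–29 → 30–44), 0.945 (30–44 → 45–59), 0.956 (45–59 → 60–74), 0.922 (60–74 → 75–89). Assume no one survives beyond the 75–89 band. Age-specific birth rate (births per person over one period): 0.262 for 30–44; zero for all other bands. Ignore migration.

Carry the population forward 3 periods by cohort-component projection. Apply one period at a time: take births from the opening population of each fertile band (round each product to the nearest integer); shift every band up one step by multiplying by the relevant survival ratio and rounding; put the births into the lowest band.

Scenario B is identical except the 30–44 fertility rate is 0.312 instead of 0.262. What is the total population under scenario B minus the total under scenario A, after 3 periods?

(Groups numbered youngest = 1 to oldest = 6.)
After projecting period 1:
Births: 108000 * 0.262 = 28296
Group 2: 73000 * 0.953 = 69569
Group 3: 39000 * 0.949 = 37011
Group 4: 108000 * 0.945 = 102060
Group 5: 57000 * 0.956 = 54492
Group 6: 101500 * 0.922 = 93583
→ [28296, 69569, 37011, 102060, 54492, 93583]
After projecting period 2:
Births: 37011 * 0.262 = 9697
Group 2: 28296 * 0.953 = 26966
Group 3: 69569 * 0.949 = 66021
Group 4: 37011 * 0.945 = 34975
Group 5: 102060 * 0.956 = 97569
Group 6: 54492 * 0.922 = 50242
→ [9697, 26966, 66021, 34975, 97569, 50242]
After projecting period 3:
Births: 66021 * 0.262 = 17298
Group 2: 9697 * 0.953 = 9241
Group 3: 26966 * 0.949 = 25591
Group 4: 66021 * 0.945 = 62390
Group 5: 34975 * 0.956 = 33436
Group 6: 97569 * 0.922 = 89959
→ [17298, 9241, 25591, 62390, 33436, 89959]
Scenario A total after 3 periods: 237915
Scenario B projection —
After projecting period 1:
Births: 108000 * 0.312 = 33696
Group 2: 73000 * 0.953 = 69569
Group 3: 39000 * 0.949 = 37011
Group 4: 108000 * 0.945 = 102060
Group 5: 57000 * 0.956 = 54492
Group 6: 101500 * 0.922 = 93583
→ [33696, 69569, 37011, 102060, 54492, 93583]
After projecting period 2:
Births: 37011 * 0.312 = 11547
Group 2: 33696 * 0.953 = 32112
Group 3: 69569 * 0.949 = 66021
Group 4: 37011 * 0.945 = 34975
Group 5: 102060 * 0.956 = 97569
Group 6: 54492 * 0.922 = 50242
→ [11547, 32112, 66021, 34975, 97569, 50242]
After projecting period 3:
Births: 66021 * 0.312 = 20599
Group 2: 11547 * 0.953 = 11004
Group 3: 32112 * 0.949 = 30474
Group 4: 66021 * 0.945 = 62390
Group 5: 34975 * 0.956 = 33436
Group 6: 97569 * 0.922 = 89959
→ [20599, 11004, 30474, 62390, 33436, 89959]
Scenario B total after 3 periods: 247862
Difference B − A = 247862 − 237915 = 9947

9947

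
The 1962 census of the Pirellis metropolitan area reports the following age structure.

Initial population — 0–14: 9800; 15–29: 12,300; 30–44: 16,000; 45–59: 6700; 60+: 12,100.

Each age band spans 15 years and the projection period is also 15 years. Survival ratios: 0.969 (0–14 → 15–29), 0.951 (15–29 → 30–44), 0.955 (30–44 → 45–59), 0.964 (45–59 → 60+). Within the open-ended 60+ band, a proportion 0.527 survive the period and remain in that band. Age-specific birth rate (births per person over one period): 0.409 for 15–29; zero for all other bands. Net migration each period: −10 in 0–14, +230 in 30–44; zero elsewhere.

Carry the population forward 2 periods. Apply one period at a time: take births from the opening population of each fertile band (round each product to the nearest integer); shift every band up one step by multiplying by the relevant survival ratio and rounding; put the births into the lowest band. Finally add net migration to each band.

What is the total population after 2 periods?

Call the bands 1 to 5, youngest first.
After projecting period 1:
Births: 12300 * 0.409 = 5031
Band 2: 9800 * 0.969 = 9496
Band 3: 12300 * 0.951 = 11697
Band 4: 16000 * 0.955 = 15280
Band 5: 6700 * 0.964 + 12100 * 0.527 = 6459 + 6377 = 12836
Net migration: Band 1 − 10 → 5021; Band 3 + 230 → 11927
Population now: 0–14=5021, 15–29=9496, 30–44=11927, 45–59=15280, 60+=12836
After projecting period 2:
Births: 9496 * 0.409 = 3884
Band 2: 5021 * 0.969 = 4865
Band 3: 9496 * 0.951 = 9031
Band 4: 11927 * 0.955 = 11390
Band 5: 15280 * 0.964 + 12836 * 0.527 = 14730 + 6765 = 21495
Net migration: Band 1 − 10 → 3874; Band 3 + 230 → 9261
Population now: 0–14=3874, 15–29=4865, 30–44=9261, 45–59=11390, 60+=21495
Total after period 2: 3874 + 4865 + 9261 + 11390 + 21495 = 50885

50885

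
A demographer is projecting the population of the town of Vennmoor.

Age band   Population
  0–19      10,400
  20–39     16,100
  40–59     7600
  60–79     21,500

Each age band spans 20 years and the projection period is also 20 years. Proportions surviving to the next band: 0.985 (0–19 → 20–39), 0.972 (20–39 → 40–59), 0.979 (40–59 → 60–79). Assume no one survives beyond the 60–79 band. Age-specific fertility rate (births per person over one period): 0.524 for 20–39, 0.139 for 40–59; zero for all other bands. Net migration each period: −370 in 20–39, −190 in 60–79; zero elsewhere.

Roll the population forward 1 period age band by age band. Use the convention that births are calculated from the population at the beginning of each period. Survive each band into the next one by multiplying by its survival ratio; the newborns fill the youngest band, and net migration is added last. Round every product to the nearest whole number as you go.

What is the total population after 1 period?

After projecting period 1:
Births: 16100 * 0.524 = 8436 ; 7600 * 0.139 = 1056 → total 9492
20–39: 10400 * 0.985 = 10244
40–59: 16100 * 0.972 = 15649
60–79: 7600 * 0.979 = 7440
Net migration: 20–39 − 370 → 9874; 60–79 − 190 → 7250
Population now: 0–19=9492, 20–39=9874, 40–59=15649, 60–79=7250
Total after period 1: 9492 + 9874 + 15649 + 7250 = 42265

42265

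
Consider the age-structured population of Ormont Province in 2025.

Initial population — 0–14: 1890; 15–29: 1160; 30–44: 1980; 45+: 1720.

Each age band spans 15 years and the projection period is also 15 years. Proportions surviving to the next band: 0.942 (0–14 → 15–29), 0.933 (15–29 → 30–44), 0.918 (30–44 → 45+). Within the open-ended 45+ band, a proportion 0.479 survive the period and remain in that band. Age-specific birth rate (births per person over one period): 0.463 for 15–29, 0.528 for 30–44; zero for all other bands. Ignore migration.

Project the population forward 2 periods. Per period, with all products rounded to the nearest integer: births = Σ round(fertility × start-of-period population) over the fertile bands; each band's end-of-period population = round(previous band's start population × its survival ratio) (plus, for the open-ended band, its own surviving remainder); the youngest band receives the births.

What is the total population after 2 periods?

6805

— Period 1 —
Births: 1160 × 0.463 = 537  |  1980 × 0.528 = 1045 ⇒ total 1582
15–29: 1890 × 0.942 = 1780
30–44: 1160 × 0.933 = 1082
45+: 1980 × 0.918 + 1720 × 0.479 = 1818 + 824 = 2642
End of period: [1582, 1780, 1082, 2642]
— Period 2 —
Births: 1780 × 0.463 = 824  |  1082 × 0.528 = 571 ⇒ total 1395
15–29: 1582 × 0.942 = 1490
30–44: 1780 × 0.933 = 1661
45+: 1082 × 0.918 + 2642 × 0.479 = 993 + 1266 = 2259
End of period: [1395, 1490, 1661, 2259]
Total after period 2: 1395 + 1490 + 1661 + 2259 = 6805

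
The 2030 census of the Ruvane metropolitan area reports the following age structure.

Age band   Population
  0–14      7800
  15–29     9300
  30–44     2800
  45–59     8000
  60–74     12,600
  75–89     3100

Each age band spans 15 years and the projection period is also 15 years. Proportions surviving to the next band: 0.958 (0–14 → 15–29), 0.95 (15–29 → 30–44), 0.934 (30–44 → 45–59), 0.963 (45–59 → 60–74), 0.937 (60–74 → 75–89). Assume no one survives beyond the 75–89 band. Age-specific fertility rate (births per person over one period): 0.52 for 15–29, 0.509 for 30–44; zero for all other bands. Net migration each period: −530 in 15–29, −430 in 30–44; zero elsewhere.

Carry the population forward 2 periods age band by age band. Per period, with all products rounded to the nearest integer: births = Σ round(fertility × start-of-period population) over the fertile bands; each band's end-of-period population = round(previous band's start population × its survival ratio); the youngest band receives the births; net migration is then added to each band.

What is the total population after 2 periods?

37108

(Bands numbered youngest = 1 to oldest = 6.)
After projecting period 1:
Births: 9300 * 0.52 = 4836  |  2800 * 0.509 = 1425 → total 6261
Band 2: 7800 * 0.958 = 7472
Band 3: 9300 * 0.95 = 8835
Band 4: 2800 * 0.934 = 2615
Band 5: 8000 * 0.963 = 7704
Band 6: 12600 * 0.937 = 11806
Net migration: Band 2 − 530 → 6942; Band 3 − 430 → 8405
Population now: 0–14=6261, 15–29=6942, 30–44=8405, 45–59=2615, 60–74=7704, 75–89=11806
After projecting period 2:
Births: 6942 * 0.52 = 3610  |  8405 * 0.509 = 4278 → total 7888
Band 2: 6261 * 0.958 = 5998
Band 3: 6942 * 0.95 = 6595
Band 4: 8405 * 0.934 = 7850
Band 5: 2615 * 0.963 = 2518
Band 6: 7704 * 0.937 = 7219
Net migration: Band 2 − 530 → 5468; Band 3 − 430 → 6165
Population now: 0–14=7888, 15–29=5468, 30–44=6165, 45–59=7850, 60–74=2518, 75–89=7219
Total after period 2: 7888 + 5468 + 6165 + 7850 + 2518 + 7219 = 37108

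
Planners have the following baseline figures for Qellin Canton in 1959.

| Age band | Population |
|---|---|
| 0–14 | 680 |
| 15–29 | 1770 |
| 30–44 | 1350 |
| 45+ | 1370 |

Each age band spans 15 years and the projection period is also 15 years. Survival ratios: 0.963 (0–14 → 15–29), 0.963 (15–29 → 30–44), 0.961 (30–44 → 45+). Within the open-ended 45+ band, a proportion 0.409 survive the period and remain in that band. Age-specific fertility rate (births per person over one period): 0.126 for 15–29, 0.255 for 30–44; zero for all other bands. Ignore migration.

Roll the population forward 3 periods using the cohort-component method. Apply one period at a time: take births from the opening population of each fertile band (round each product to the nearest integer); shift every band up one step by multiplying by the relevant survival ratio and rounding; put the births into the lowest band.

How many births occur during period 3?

230

Let band 1 be 0–14 through band 4 = 45+.
— Period 1 —
Births: 1770 × 0.126 = 223 ; 1350 × 0.255 = 344 — total 567
Band 2: 680 × 0.963 = 655
Band 3: 1770 × 0.963 = 1705
Band 4: 1350 × 0.961 + 1370 × 0.409 = 1297 + 560 = 1857
Population now: 0–14=567, 15–29=655, 30–44=1705, 45+=1857
— Period 2 —
Births: 655 × 0.126 = 83 ; 1705 × 0.255 = 435 — total 518
Band 2: 567 × 0.963 = 546
Band 3: 655 × 0.963 = 631
Band 4: 1705 × 0.961 + 1857 × 0.409 = 1639 + 760 = 2399
Population now: 0–14=518, 15–29=546, 30–44=631, 45+=2399
— Period 3 —
Births: 546 × 0.126 = 69 ; 631 × 0.255 = 161 — total 230
Band 2: 518 × 0.963 = 499
Band 3: 546 × 0.963 = 526
Band 4: 631 × 0.961 + 2399 × 0.409 = 606 + 981 = 1587
Population now: 0–14=230, 15–29=499, 30–44=526, 45+=1587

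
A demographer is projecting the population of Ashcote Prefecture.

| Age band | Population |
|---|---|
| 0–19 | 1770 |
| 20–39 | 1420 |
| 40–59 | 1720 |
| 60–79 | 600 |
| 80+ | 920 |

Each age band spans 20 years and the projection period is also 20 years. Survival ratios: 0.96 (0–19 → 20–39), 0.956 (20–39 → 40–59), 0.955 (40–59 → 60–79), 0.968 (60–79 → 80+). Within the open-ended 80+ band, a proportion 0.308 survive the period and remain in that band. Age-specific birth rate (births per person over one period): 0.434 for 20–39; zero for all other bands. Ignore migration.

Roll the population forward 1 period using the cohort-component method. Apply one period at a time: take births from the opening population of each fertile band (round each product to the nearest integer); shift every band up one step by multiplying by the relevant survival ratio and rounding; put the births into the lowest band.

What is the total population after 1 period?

[period 1]
Births: 1420 × 0.434 = 616
20–39: 1770 × 0.96 = 1699
40–59: 1420 × 0.956 = 1358
60–79: 1720 × 0.955 = 1643
80+: 600 × 0.968 + 920 × 0.308 = 581 + 283 = 864
→ [616, 1699, 1358, 1643, 864]
Total after period 1: 616 + 1699 + 1358 + 1643 + 864 = 6180

6180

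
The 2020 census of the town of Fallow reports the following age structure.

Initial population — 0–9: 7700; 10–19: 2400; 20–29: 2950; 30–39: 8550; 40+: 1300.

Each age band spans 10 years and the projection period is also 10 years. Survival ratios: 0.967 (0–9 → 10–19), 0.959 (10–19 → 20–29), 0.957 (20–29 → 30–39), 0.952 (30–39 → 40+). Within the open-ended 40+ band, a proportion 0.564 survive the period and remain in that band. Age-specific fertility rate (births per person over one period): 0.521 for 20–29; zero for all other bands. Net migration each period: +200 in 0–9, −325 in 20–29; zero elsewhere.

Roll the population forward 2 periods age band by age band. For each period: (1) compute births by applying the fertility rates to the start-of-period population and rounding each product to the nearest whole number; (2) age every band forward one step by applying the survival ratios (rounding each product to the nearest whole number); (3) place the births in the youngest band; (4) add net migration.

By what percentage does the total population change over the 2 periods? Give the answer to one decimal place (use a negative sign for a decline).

— Period 1 —
Births: 2950 * 0.521 = 1537
10–19: 7700 * 0.967 = 7446
20–29: 2400 * 0.959 = 2302
30–39: 2950 * 0.957 = 2823
40+: 8550 * 0.952 + 1300 * 0.564 = 8140 + 733 = 8873
Net migration: 0–9 + 200 → 1737; 20–29 − 325 → 1977
End of period: [1737, 7446, 1977, 2823, 8873]
— Period 2 —
Births: 1977 * 0.521 = 1030
10–19: 1737 * 0.967 = 1680
20–29: 7446 * 0.959 = 7141
30–39: 1977 * 0.957 = 1892
40+: 2823 * 0.952 + 8873 * 0.564 = 2687 + 5004 = 7691
Net migration: 0–9 + 200 → 1230; 20–29 − 325 → 6816
End of period: [1230, 1680, 6816, 1892, 7691]
Total: 22900 → 19309; change = -3591; percentage change = -15.7%

-15.7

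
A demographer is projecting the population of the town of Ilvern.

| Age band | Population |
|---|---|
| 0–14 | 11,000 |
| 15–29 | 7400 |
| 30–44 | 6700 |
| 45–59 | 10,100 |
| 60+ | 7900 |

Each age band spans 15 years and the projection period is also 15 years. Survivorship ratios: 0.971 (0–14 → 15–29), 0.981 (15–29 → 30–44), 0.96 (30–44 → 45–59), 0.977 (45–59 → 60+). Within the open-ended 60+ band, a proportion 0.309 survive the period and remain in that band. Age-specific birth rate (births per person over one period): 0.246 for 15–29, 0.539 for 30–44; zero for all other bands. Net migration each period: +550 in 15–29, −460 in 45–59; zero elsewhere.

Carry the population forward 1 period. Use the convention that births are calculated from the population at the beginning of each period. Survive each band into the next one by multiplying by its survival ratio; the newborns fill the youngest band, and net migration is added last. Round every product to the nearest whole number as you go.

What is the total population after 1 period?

42202

Let group 1 be 0–14 through group 5 = 60+.
[period 1]
Births: 7400 × 0.246 = 1820  |  6700 × 0.539 = 3611 — total 5431
Group 2: 11000 × 0.971 = 10681
Group 3: 7400 × 0.981 = 7259
Group 4: 6700 × 0.96 = 6432
Group 5: 10100 × 0.977 + 7900 × 0.309 = 9868 + 2441 = 12309
Net migration: Group 2 + 550 → 11231; Group 4 − 460 → 5972
Population now: 0–14=5431, 15–29=11231, 30–44=7259, 45–59=5972, 60+=12309
Total after period 1: 5431 + 11231 + 7259 + 5972 + 12309 = 42202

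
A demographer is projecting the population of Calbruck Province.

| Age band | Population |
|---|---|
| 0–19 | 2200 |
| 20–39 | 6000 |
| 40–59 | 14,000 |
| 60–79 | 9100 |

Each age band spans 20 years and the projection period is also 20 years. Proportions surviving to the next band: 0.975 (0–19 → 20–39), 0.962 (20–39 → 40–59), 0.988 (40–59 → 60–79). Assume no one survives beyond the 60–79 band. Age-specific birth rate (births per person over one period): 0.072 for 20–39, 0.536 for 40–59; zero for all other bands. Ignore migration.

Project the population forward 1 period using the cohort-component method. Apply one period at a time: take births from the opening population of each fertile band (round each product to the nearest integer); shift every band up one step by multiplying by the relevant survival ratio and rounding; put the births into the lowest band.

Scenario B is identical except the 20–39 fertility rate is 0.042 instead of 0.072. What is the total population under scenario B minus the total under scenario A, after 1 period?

Numbering the groups 1..4 from youngest to oldest:
Period 1:
Births: 6000 * 0.072 = 432 ; 14000 * 0.536 = 7504 — total 7936
Group 2: 2200 * 0.975 = 2145
Group 3: 6000 * 0.962 = 5772
Group 4: 14000 * 0.988 = 13832
Giving 7936 / 2145 / 5772 / 13832.
Scenario A total after 1 period: 29685
Scenario B projection —
Period 1:
Births: 6000 * 0.042 = 252 ; 14000 * 0.536 = 7504 — total 7756
Group 2: 2200 * 0.975 = 2145
Group 3: 6000 * 0.962 = 5772
Group 4: 14000 * 0.988 = 13832
Giving 7756 / 2145 / 5772 / 13832.
Scenario B total after 1 period: 29505
Difference B − A = 29505 − 29685 = -180

-180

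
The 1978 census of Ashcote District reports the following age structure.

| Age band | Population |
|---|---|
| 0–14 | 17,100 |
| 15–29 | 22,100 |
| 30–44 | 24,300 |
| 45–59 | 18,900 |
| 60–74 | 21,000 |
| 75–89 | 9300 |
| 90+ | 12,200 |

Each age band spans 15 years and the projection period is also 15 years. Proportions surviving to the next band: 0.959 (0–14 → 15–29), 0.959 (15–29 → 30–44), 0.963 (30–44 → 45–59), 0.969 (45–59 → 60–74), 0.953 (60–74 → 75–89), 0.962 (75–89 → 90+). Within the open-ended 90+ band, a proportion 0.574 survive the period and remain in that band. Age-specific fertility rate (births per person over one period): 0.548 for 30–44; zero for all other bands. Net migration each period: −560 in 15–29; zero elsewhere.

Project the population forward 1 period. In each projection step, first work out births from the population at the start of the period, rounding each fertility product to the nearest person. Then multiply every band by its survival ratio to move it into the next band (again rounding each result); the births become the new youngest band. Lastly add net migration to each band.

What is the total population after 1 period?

Let group 1 be 0–14 through group 7 = 90+.
[period 1]
Births: 24300 * 0.548 = 13316
Group 2: 17100 * 0.959 = 16399
Group 3: 22100 * 0.959 = 21194
Group 4: 24300 * 0.963 = 23401
Group 5: 18900 * 0.969 = 18314
Group 6: 21000 * 0.953 = 20013
Group 7: 9300 * 0.962 + 12200 * 0.574 = 8947 + 7003 = 15950
Net migration: Group 2 − 560 → 15839
Population now: 0–14=13316, 15–29=15839, 30–44=21194, 45–59=23401, 60–74=18314, 75–89=20013, 90+=15950
Total after period 1: 13316 + 15839 + 21194 + 23401 + 18314 + 20013 + 15950 = 128027

128027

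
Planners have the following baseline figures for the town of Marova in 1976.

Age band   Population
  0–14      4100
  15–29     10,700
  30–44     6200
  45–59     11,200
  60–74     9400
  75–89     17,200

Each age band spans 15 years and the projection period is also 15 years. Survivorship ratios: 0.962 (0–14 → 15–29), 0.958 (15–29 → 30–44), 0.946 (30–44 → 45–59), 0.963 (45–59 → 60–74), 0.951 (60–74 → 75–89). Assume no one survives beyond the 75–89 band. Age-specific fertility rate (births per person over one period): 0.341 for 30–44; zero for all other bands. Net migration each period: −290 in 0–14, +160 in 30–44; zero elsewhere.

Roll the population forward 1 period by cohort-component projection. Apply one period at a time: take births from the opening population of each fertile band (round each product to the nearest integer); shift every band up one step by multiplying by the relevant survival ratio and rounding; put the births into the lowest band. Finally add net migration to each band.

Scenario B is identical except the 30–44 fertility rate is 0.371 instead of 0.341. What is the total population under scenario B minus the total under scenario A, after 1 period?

186

Period 1.
Births: 6200 * 0.341 = 2114
15–29: 4100 * 0.962 = 3944
30–44: 10700 * 0.958 = 10251
45–59: 6200 * 0.946 = 5865
60–74: 11200 * 0.963 = 10786
75–89: 9400 * 0.951 = 8939
Net migration: 0–14 − 290 → 1824; 30–44 + 160 → 10411
→ [1824, 3944, 10411, 5865, 10786, 8939]
Scenario A total after 1 period: 41769
Scenario B projection —
Period 1.
Births: 6200 * 0.371 = 2300
15–29: 4100 * 0.962 = 3944
30–44: 10700 * 0.958 = 10251
45–59: 6200 * 0.946 = 5865
60–74: 11200 * 0.963 = 10786
75–89: 9400 * 0.951 = 8939
Net migration: 0–14 − 290 → 2010; 30–44 + 160 → 10411
→ [2010, 3944, 10411, 5865, 10786, 8939]
Scenario B total after 1 period: 41955
Difference B − A = 41955 − 41769 = 186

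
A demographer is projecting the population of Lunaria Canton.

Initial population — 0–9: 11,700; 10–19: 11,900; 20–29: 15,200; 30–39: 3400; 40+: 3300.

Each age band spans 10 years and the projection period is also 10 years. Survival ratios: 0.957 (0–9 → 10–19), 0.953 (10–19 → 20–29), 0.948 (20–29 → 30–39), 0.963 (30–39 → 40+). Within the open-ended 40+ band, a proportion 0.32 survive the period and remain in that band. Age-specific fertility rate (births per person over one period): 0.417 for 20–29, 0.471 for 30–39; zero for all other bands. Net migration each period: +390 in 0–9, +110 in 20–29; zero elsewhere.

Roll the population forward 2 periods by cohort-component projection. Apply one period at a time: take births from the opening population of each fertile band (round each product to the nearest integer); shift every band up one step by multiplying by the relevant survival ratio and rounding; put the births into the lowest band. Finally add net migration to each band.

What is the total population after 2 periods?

56823

Let band 1 be 0–9 through band 5 = 40+.
Period 1:
Births: 15200 × 0.417 = 6338 ; 3400 × 0.471 = 1601 → total 7939
Band 2: 11700 × 0.957 = 11197
Band 3: 11900 × 0.953 = 11341
Band 4: 15200 × 0.948 = 14410
Band 5: 3400 × 0.963 + 3300 × 0.32 = 3274 + 1056 = 4330
Net migration: Band 1 + 390 → 8329; Band 3 + 110 → 11451
→ [8329, 11197, 11451, 14410, 4330]
Period 2:
Births: 11451 × 0.417 = 4775 ; 14410 × 0.471 = 6787 → total 11562
Band 2: 8329 × 0.957 = 7971
Band 3: 11197 × 0.953 = 10671
Band 4: 11451 × 0.948 = 10856
Band 5: 14410 × 0.963 + 4330 × 0.32 = 13877 + 1386 = 15263
Net migration: Band 1 + 390 → 11952; Band 3 + 110 → 10781
→ [11952, 7971, 10781, 10856, 15263]
Total after period 2: 11952 + 7971 + 10781 + 10856 + 15263 = 56823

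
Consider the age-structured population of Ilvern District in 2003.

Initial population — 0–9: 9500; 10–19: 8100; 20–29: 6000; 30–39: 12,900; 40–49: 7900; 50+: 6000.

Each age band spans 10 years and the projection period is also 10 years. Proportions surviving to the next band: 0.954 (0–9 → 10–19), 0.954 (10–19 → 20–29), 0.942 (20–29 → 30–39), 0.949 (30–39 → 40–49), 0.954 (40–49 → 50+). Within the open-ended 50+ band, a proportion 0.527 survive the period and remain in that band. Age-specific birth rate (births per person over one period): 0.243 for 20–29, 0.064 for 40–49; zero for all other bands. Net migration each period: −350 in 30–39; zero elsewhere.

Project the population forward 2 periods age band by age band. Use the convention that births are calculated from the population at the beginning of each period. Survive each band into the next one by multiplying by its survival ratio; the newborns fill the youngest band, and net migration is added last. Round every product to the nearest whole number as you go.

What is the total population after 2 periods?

42459

After projecting period 1:
Births: 6000 × 0.243 = 1458, 7900 × 0.064 = 506 — total 1964
10–19: 9500 × 0.954 = 9063
20–29: 8100 × 0.954 = 7727
30–39: 6000 × 0.942 = 5652
40–49: 12900 × 0.949 = 12242
50+: 7900 × 0.954 + 6000 × 0.527 = 7537 + 3162 = 10699
Net migration: 30–39 − 350 → 5302
Giving 1964 / 9063 / 7727 / 5302 / 12242 / 10699.
After projecting period 2:
Births: 7727 × 0.243 = 1878, 12242 × 0.064 = 783 — total 2661
10–19: 1964 × 0.954 = 1874
20–29: 9063 × 0.954 = 8646
30–39: 7727 × 0.942 = 7279
40–49: 5302 × 0.949 = 5032
50+: 12242 × 0.954 + 10699 × 0.527 = 11679 + 5638 = 17317
Net migration: 30–39 − 350 → 6929
Giving 2661 / 1874 / 8646 / 6929 / 5032 / 17317.
Total after period 2: 2661 + 1874 + 8646 + 6929 + 5032 + 17317 = 42459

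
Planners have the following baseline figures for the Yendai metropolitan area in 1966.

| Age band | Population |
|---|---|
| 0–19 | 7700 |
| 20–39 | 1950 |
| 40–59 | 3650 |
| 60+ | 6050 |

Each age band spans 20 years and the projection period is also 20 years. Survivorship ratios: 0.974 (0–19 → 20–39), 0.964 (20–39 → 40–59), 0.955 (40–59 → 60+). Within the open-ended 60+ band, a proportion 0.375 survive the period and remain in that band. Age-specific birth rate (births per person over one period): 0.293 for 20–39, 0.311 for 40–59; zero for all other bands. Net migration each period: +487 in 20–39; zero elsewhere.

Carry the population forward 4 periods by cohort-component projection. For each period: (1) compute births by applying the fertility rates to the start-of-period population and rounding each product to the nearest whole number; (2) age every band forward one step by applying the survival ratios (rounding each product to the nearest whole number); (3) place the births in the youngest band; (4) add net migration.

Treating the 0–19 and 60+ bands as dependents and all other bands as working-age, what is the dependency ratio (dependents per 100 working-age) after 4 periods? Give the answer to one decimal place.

Numbering the bands 1..4 from youngest to oldest:
After projecting period 1:
Births: 1950 × 0.293 = 571 ; 3650 × 0.311 = 1135 ⇒ total 1706
Band 2: 7700 × 0.974 = 7500
Band 3: 1950 × 0.964 = 1880
Band 4: 3650 × 0.955 + 6050 × 0.375 = 3486 + 2269 = 5755
Net migration: Band 2 + 487 → 7987
End of period: [1706, 7987, 1880, 5755]
After projecting period 2:
Births: 7987 × 0.293 = 2340 ; 1880 × 0.311 = 585 ⇒ total 2925
Band 2: 1706 × 0.974 = 1662
Band 3: 7987 × 0.964 = 7699
Band 4: 1880 × 0.955 + 5755 × 0.375 = 1795 + 2158 = 3953
Net migration: Band 2 + 487 → 2149
End of period: [2925, 2149, 7699, 3953]
After projecting period 3:
Births: 2149 × 0.293 = 630 ; 7699 × 0.311 = 2394 ⇒ total 3024
Band 2: 2925 × 0.974 = 2849
Band 3: 2149 × 0.964 = 2072
Band 4: 7699 × 0.955 + 3953 × 0.375 = 7353 + 1482 = 8835
Net migration: Band 2 + 487 → 3336
End of period: [3024, 3336, 2072, 8835]
After projecting period 4:
Births: 3336 × 0.293 = 977 ; 2072 × 0.311 = 644 ⇒ total 1621
Band 2: 3024 × 0.974 = 2945
Band 3: 3336 × 0.964 = 3216
Band 4: 2072 × 0.955 + 8835 × 0.375 = 1979 + 3313 = 5292
Net migration: Band 2 + 487 → 3432
End of period: [1621, 3432, 3216, 5292]
Dependents (band 0–19 + band 60+) = 1621 + 5292 = 6913; working-age = 6648; ratio = 6913/6648 × 100 = 104.0

104.0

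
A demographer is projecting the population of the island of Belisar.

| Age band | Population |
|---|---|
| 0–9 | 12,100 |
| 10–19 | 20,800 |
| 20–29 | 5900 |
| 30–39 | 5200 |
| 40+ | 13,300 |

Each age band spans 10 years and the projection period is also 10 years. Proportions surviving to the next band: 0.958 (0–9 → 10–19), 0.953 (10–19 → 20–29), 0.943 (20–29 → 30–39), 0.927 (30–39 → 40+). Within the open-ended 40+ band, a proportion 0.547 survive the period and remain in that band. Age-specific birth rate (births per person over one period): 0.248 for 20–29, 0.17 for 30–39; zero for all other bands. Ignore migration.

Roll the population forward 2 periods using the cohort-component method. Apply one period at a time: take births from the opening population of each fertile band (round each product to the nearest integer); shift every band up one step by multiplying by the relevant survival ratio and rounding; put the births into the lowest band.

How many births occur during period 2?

5862

Numbering the groups 1..5 from youngest to oldest:
After projecting period 1:
Births: 5900 × 0.248 = 1463, 5200 × 0.17 = 884 ⇒ total 2347
Group 2: 12100 × 0.958 = 11592
Group 3: 20800 × 0.953 = 19822
Group 4: 5900 × 0.943 = 5564
Group 5: 5200 × 0.927 + 13300 × 0.547 = 4820 + 7275 = 12095
Giving 2347 / 11592 / 19822 / 5564 / 12095.
After projecting period 2:
Births: 19822 × 0.248 = 4916, 5564 × 0.17 = 946 ⇒ total 5862
Group 2: 2347 × 0.958 = 2248
Group 3: 11592 × 0.953 = 11047
Group 4: 19822 × 0.943 = 18692
Group 5: 5564 × 0.927 + 12095 × 0.547 = 5158 + 6616 = 11774
Giving 5862 / 2248 / 11047 / 18692 / 11774.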